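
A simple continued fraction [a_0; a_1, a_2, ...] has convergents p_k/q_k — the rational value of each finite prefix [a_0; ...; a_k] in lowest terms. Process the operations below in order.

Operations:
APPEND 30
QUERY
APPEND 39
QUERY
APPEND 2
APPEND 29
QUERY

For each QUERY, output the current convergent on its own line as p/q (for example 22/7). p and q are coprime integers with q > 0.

APPEND 30: p_0 = 30·1 + 0 = 30, q_0 = 30·0 + 1 = 1 → 30/1
APPEND 39: p_1 = 39·30 + 1 = 1171, q_1 = 39·1 + 0 = 39 → 1171/39
APPEND 2: p_2 = 2·1171 + 30 = 2372, q_2 = 2·39 + 1 = 79 → 2372/79
APPEND 29: p_3 = 29·2372 + 1171 = 69959, q_3 = 29·79 + 39 = 2330 → 69959/2330

30/1
1171/39
69959/2330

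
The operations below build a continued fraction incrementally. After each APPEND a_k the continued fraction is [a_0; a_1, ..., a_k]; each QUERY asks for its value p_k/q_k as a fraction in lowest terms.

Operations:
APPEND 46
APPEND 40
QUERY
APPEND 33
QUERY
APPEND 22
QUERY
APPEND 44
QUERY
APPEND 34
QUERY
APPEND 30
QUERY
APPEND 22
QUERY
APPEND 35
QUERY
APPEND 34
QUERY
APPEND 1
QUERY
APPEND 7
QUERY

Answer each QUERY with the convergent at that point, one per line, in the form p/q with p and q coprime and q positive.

1841/40
60799/1321
1339419/29102
58995235/1281809
2007177409/43610608
60274317505/1309600049
1328042162519/28854811686
46541750005670/1011228009059
1583747542355299/34410607119692
1630289292360969/35421835128751
12995772588882082/282363453020949

APPEND 46: p_0 = 46·1 + 0 = 46, q_0 = 46·0 + 1 = 1 → 46/1
APPEND 40: p_1 = 40·46 + 1 = 1841, q_1 = 40·1 + 0 = 40 → 1841/40
APPEND 33: p_2 = 33·1841 + 46 = 60799, q_2 = 33·40 + 1 = 1321 → 60799/1321
APPEND 22: p_3 = 22·60799 + 1841 = 1339419, q_3 = 22·1321 + 40 = 29102 → 1339419/29102
APPEND 44: p_4 = 44·1339419 + 60799 = 58995235, q_4 = 44·29102 + 1321 = 1281809 → 58995235/1281809
APPEND 34: p_5 = 34·58995235 + 1339419 = 2007177409, q_5 = 34·1281809 + 29102 = 43610608 → 2007177409/43610608
APPEND 30: p_6 = 30·2007177409 + 58995235 = 60274317505, q_6 = 30·43610608 + 1281809 = 1309600049 → 60274317505/1309600049
APPEND 22: p_7 = 22·60274317505 + 2007177409 = 1328042162519, q_7 = 22·1309600049 + 43610608 = 28854811686 → 1328042162519/28854811686
APPEND 35: p_8 = 35·1328042162519 + 60274317505 = 46541750005670, q_8 = 35·28854811686 + 1309600049 = 1011228009059 → 46541750005670/1011228009059
APPEND 34: p_9 = 34·46541750005670 + 1328042162519 = 1583747542355299, q_9 = 34·1011228009059 + 28854811686 = 34410607119692 → 1583747542355299/34410607119692
APPEND 1: p_10 = 1·1583747542355299 + 46541750005670 = 1630289292360969, q_10 = 1·34410607119692 + 1011228009059 = 35421835128751 → 1630289292360969/35421835128751
APPEND 7: p_11 = 7·1630289292360969 + 1583747542355299 = 12995772588882082, q_11 = 7·35421835128751 + 34410607119692 = 282363453020949 → 12995772588882082/282363453020949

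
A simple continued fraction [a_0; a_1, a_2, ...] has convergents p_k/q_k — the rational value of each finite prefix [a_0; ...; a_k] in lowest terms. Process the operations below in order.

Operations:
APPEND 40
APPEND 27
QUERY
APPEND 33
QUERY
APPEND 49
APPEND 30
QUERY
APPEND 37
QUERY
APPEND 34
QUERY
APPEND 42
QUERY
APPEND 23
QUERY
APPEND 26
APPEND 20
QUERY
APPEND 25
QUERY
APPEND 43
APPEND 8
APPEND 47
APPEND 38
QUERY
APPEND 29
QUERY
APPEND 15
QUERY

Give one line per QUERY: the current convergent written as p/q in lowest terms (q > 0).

1081/27
35713/892
52566253/1312942
1946702379/48622589
66240447139/1654480968
2784045482217/69536823245
64099286538130/1601001415603
33451409196010070/835512473994063
837954595395725347/20929507423480498
518460287688687835866083/12949530320119277257244
15048984419965157838604323/375876966203352682158311
226253226587166055414930928/5651104023370409509631909

APPEND 40: p_0 = 40·1 + 0 = 40, q_0 = 40·0 + 1 = 1 → 40/1
APPEND 27: p_1 = 27·40 + 1 = 1081, q_1 = 27·1 + 0 = 27 → 1081/27
APPEND 33: p_2 = 33·1081 + 40 = 35713, q_2 = 33·27 + 1 = 892 → 35713/892
APPEND 49: p_3 = 49·35713 + 1081 = 1751018, q_3 = 49·892 + 27 = 43735 → 1751018/43735
APPEND 30: p_4 = 30·1751018 + 35713 = 52566253, q_4 = 30·43735 + 892 = 1312942 → 52566253/1312942
APPEND 37: p_5 = 37·52566253 + 1751018 = 1946702379, q_5 = 37·1312942 + 43735 = 48622589 → 1946702379/48622589
APPEND 34: p_6 = 34·1946702379 + 52566253 = 66240447139, q_6 = 34·48622589 + 1312942 = 1654480968 → 66240447139/1654480968
APPEND 42: p_7 = 42·66240447139 + 1946702379 = 2784045482217, q_7 = 42·1654480968 + 48622589 = 69536823245 → 2784045482217/69536823245
APPEND 23: p_8 = 23·2784045482217 + 66240447139 = 64099286538130, q_8 = 23·69536823245 + 1654480968 = 1601001415603 → 64099286538130/1601001415603
APPEND 26: p_9 = 26·64099286538130 + 2784045482217 = 1669365495473597, q_9 = 26·1601001415603 + 69536823245 = 41695573628923 → 1669365495473597/41695573628923
APPEND 20: p_10 = 20·1669365495473597 + 64099286538130 = 33451409196010070, q_10 = 20·41695573628923 + 1601001415603 = 835512473994063 → 33451409196010070/835512473994063
APPEND 25: p_11 = 25·33451409196010070 + 1669365495473597 = 837954595395725347, q_11 = 25·835512473994063 + 41695573628923 = 20929507423480498 → 837954595395725347/20929507423480498
APPEND 43: p_12 = 43·837954595395725347 + 33451409196010070 = 36065499011212199991, q_12 = 43·20929507423480498 + 835512473994063 = 900804331683655477 → 36065499011212199991/900804331683655477
APPEND 8: p_13 = 8·36065499011212199991 + 837954595395725347 = 289361946685093325275, q_13 = 8·900804331683655477 + 20929507423480498 = 7227364160892724314 → 289361946685093325275/7227364160892724314
APPEND 47: p_14 = 47·289361946685093325275 + 36065499011212199991 = 13636076993210598487916, q_14 = 47·7227364160892724314 + 900804331683655477 = 340586919893641698235 → 13636076993210598487916/340586919893641698235
APPEND 38: p_15 = 38·13636076993210598487916 + 289361946685093325275 = 518460287688687835866083, q_15 = 38·340586919893641698235 + 7227364160892724314 = 12949530320119277257244 → 518460287688687835866083/12949530320119277257244
APPEND 29: p_16 = 29·518460287688687835866083 + 13636076993210598487916 = 15048984419965157838604323, q_16 = 29·12949530320119277257244 + 340586919893641698235 = 375876966203352682158311 → 15048984419965157838604323/375876966203352682158311
APPEND 15: p_17 = 15·15048984419965157838604323 + 518460287688687835866083 = 226253226587166055414930928, q_17 = 15·375876966203352682158311 + 12949530320119277257244 = 5651104023370409509631909 → 226253226587166055414930928/5651104023370409509631909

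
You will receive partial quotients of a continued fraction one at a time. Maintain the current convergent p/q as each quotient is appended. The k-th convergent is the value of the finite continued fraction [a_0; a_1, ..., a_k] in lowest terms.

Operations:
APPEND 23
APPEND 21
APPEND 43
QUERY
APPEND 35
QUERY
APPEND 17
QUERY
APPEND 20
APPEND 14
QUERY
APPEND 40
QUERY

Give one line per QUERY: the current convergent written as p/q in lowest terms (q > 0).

20835/904
729709/31661
12425888/539141
3501890454/151941875
140324865629/6088489481

APPEND 23: p_0 = 23·1 + 0 = 23, q_0 = 23·0 + 1 = 1 → 23/1
APPEND 21: p_1 = 21·23 + 1 = 484, q_1 = 21·1 + 0 = 21 → 484/21
APPEND 43: p_2 = 43·484 + 23 = 20835, q_2 = 43·21 + 1 = 904 → 20835/904
APPEND 35: p_3 = 35·20835 + 484 = 729709, q_3 = 35·904 + 21 = 31661 → 729709/31661
APPEND 17: p_4 = 17·729709 + 20835 = 12425888, q_4 = 17·31661 + 904 = 539141 → 12425888/539141
APPEND 20: p_5 = 20·12425888 + 729709 = 249247469, q_5 = 20·539141 + 31661 = 10814481 → 249247469/10814481
APPEND 14: p_6 = 14·249247469 + 12425888 = 3501890454, q_6 = 14·10814481 + 539141 = 151941875 → 3501890454/151941875
APPEND 40: p_7 = 40·3501890454 + 249247469 = 140324865629, q_7 = 40·151941875 + 10814481 = 6088489481 → 140324865629/6088489481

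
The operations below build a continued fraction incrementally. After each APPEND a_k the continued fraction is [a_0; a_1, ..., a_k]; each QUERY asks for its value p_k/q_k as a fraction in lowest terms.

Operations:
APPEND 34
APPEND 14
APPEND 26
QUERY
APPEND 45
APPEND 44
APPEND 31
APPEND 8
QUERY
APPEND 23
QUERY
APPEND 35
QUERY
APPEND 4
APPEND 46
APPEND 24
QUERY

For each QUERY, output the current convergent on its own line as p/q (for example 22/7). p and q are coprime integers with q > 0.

APPEND 34: p_0 = 34·1 + 0 = 34, q_0 = 34·0 + 1 = 1 → 34/1
APPEND 14: p_1 = 14·34 + 1 = 477, q_1 = 14·1 + 0 = 14 → 477/14
APPEND 26: p_2 = 26·477 + 34 = 12436, q_2 = 26·14 + 1 = 365 → 12436/365
APPEND 45: p_3 = 45·12436 + 477 = 560097, q_3 = 45·365 + 14 = 16439 → 560097/16439
APPEND 44: p_4 = 44·560097 + 12436 = 24656704, q_4 = 44·16439 + 365 = 723681 → 24656704/723681
APPEND 31: p_5 = 31·24656704 + 560097 = 764917921, q_5 = 31·723681 + 16439 = 22450550 → 764917921/22450550
APPEND 8: p_6 = 8·764917921 + 24656704 = 6144000072, q_6 = 8·22450550 + 723681 = 180328081 → 6144000072/180328081
APPEND 23: p_7 = 23·6144000072 + 764917921 = 142076919577, q_7 = 23·180328081 + 22450550 = 4169996413 → 142076919577/4169996413
APPEND 35: p_8 = 35·142076919577 + 6144000072 = 4978836185267, q_8 = 35·4169996413 + 180328081 = 146130202536 → 4978836185267/146130202536
APPEND 4: p_9 = 4·4978836185267 + 142076919577 = 20057421660645, q_9 = 4·146130202536 + 4169996413 = 588690806557 → 20057421660645/588690806557
APPEND 46: p_10 = 46·20057421660645 + 4978836185267 = 927620232574937, q_10 = 46·588690806557 + 146130202536 = 27225907304158 → 927620232574937/27225907304158
APPEND 24: p_11 = 24·927620232574937 + 20057421660645 = 22282943003459133, q_11 = 24·27225907304158 + 588690806557 = 654010466106349 → 22282943003459133/654010466106349

12436/365
6144000072/180328081
142076919577/4169996413
4978836185267/146130202536
22282943003459133/654010466106349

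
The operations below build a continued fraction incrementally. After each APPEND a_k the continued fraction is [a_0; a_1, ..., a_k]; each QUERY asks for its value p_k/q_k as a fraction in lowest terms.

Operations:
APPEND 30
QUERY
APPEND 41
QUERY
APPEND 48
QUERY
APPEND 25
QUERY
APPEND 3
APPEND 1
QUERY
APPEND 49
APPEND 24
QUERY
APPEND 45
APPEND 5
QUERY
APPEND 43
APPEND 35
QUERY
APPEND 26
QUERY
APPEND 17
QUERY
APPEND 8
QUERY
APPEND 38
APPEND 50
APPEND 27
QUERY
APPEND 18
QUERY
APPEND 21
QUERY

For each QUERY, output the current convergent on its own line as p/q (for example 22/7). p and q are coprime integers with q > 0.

APPEND 30: p_0 = 30·1 + 0 = 30, q_0 = 30·0 + 1 = 1 → 30/1
APPEND 41: p_1 = 41·30 + 1 = 1231, q_1 = 41·1 + 0 = 41 → 1231/41
APPEND 48: p_2 = 48·1231 + 30 = 59118, q_2 = 48·41 + 1 = 1969 → 59118/1969
APPEND 25: p_3 = 25·59118 + 1231 = 1479181, q_3 = 25·1969 + 41 = 49266 → 1479181/49266
APPEND 3: p_4 = 3·1479181 + 59118 = 4496661, q_4 = 3·49266 + 1969 = 149767 → 4496661/149767
APPEND 1: p_5 = 1·4496661 + 1479181 = 5975842, q_5 = 1·149767 + 49266 = 199033 → 5975842/199033
APPEND 49: p_6 = 49·5975842 + 4496661 = 297312919, q_6 = 49·199033 + 149767 = 9902384 → 297312919/9902384
APPEND 24: p_7 = 24·297312919 + 5975842 = 7141485898, q_7 = 24·9902384 + 199033 = 237856249 → 7141485898/237856249
APPEND 45: p_8 = 45·7141485898 + 297312919 = 321664178329, q_8 = 45·237856249 + 9902384 = 10713433589 → 321664178329/10713433589
APPEND 5: p_9 = 5·321664178329 + 7141485898 = 1615462377543, q_9 = 5·10713433589 + 237856249 = 53805024194 → 1615462377543/53805024194
APPEND 43: p_10 = 43·1615462377543 + 321664178329 = 69786546412678, q_10 = 43·53805024194 + 10713433589 = 2324329473931 → 69786546412678/2324329473931
APPEND 35: p_11 = 35·69786546412678 + 1615462377543 = 2444144586821273, q_11 = 35·2324329473931 + 53805024194 = 81405336611779 → 2444144586821273/81405336611779
APPEND 26: p_12 = 26·2444144586821273 + 69786546412678 = 63617545803765776, q_12 = 26·81405336611779 + 2324329473931 = 2118863081380185 → 63617545803765776/2118863081380185
APPEND 17: p_13 = 17·63617545803765776 + 2444144586821273 = 1083942423250839465, q_13 = 17·2118863081380185 + 81405336611779 = 36102077720074924 → 1083942423250839465/36102077720074924
APPEND 8: p_14 = 8·1083942423250839465 + 63617545803765776 = 8735156931810481496, q_14 = 8·36102077720074924 + 2118863081380185 = 290935484841979577 → 8735156931810481496/290935484841979577
APPEND 38: p_15 = 38·8735156931810481496 + 1083942423250839465 = 333019905832049136313, q_15 = 38·290935484841979577 + 36102077720074924 = 11091650501715298850 → 333019905832049136313/11091650501715298850
APPEND 50: p_16 = 50·333019905832049136313 + 8735156931810481496 = 16659730448534267297146, q_16 = 50·11091650501715298850 + 290935484841979577 = 554873460570606922077 → 16659730448534267297146/554873460570606922077
APPEND 27: p_17 = 27·16659730448534267297146 + 333019905832049136313 = 450145742016257266159255, q_17 = 27·554873460570606922077 + 11091650501715298850 = 14992675085908102194929 → 450145742016257266159255/14992675085908102194929
APPEND 18: p_18 = 18·450145742016257266159255 + 16659730448534267297146 = 8119283086741165058163736, q_18 = 18·14992675085908102194929 + 554873460570606922077 = 270423025006916446430799 → 8119283086741165058163736/270423025006916446430799
APPEND 21: p_19 = 21·8119283086741165058163736 + 450145742016257266159255 = 170955090563580723487597711, q_19 = 21·270423025006916446430799 + 14992675085908102194929 = 5693876200231153477241708 → 170955090563580723487597711/5693876200231153477241708

30/1
1231/41
59118/1969
1479181/49266
5975842/199033
7141485898/237856249
1615462377543/53805024194
2444144586821273/81405336611779
63617545803765776/2118863081380185
1083942423250839465/36102077720074924
8735156931810481496/290935484841979577
450145742016257266159255/14992675085908102194929
8119283086741165058163736/270423025006916446430799
170955090563580723487597711/5693876200231153477241708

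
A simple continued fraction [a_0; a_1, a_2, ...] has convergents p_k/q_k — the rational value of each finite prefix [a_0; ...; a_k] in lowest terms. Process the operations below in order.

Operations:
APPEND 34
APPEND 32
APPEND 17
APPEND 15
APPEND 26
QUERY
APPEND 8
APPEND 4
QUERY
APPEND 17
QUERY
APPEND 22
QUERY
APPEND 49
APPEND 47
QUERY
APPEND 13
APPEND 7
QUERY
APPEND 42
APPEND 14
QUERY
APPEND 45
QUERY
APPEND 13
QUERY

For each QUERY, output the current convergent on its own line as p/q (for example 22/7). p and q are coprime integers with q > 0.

7280191/213927
241363479/7092419
4161699965/122290746
91798762709/2697488831
211699949179891/6220761931686
19507911432058914/573236192419367
11528752256448458392/338770148195982525
519615940421967513317/15268813591105182422
6766535977742026131513/198833346832563354011

APPEND 34: p_0 = 34·1 + 0 = 34, q_0 = 34·0 + 1 = 1 → 34/1
APPEND 32: p_1 = 32·34 + 1 = 1089, q_1 = 32·1 + 0 = 32 → 1089/32
APPEND 17: p_2 = 17·1089 + 34 = 18547, q_2 = 17·32 + 1 = 545 → 18547/545
APPEND 15: p_3 = 15·18547 + 1089 = 279294, q_3 = 15·545 + 32 = 8207 → 279294/8207
APPEND 26: p_4 = 26·279294 + 18547 = 7280191, q_4 = 26·8207 + 545 = 213927 → 7280191/213927
APPEND 8: p_5 = 8·7280191 + 279294 = 58520822, q_5 = 8·213927 + 8207 = 1719623 → 58520822/1719623
APPEND 4: p_6 = 4·58520822 + 7280191 = 241363479, q_6 = 4·1719623 + 213927 = 7092419 → 241363479/7092419
APPEND 17: p_7 = 17·241363479 + 58520822 = 4161699965, q_7 = 17·7092419 + 1719623 = 122290746 → 4161699965/122290746
APPEND 22: p_8 = 22·4161699965 + 241363479 = 91798762709, q_8 = 22·122290746 + 7092419 = 2697488831 → 91798762709/2697488831
APPEND 49: p_9 = 49·91798762709 + 4161699965 = 4502301072706, q_9 = 49·2697488831 + 122290746 = 132299243465 → 4502301072706/132299243465
APPEND 47: p_10 = 47·4502301072706 + 91798762709 = 211699949179891, q_10 = 47·132299243465 + 2697488831 = 6220761931686 → 211699949179891/6220761931686
APPEND 13: p_11 = 13·211699949179891 + 4502301072706 = 2756601640411289, q_11 = 13·6220761931686 + 132299243465 = 81002204355383 → 2756601640411289/81002204355383
APPEND 7: p_12 = 7·2756601640411289 + 211699949179891 = 19507911432058914, q_12 = 7·81002204355383 + 6220761931686 = 573236192419367 → 19507911432058914/573236192419367
APPEND 42: p_13 = 42·19507911432058914 + 2756601640411289 = 822088881786885677, q_13 = 42·573236192419367 + 81002204355383 = 24156922285968797 → 822088881786885677/24156922285968797
APPEND 14: p_14 = 14·822088881786885677 + 19507911432058914 = 11528752256448458392, q_14 = 14·24156922285968797 + 573236192419367 = 338770148195982525 → 11528752256448458392/338770148195982525
APPEND 45: p_15 = 45·11528752256448458392 + 822088881786885677 = 519615940421967513317, q_15 = 45·338770148195982525 + 24156922285968797 = 15268813591105182422 → 519615940421967513317/15268813591105182422
APPEND 13: p_16 = 13·519615940421967513317 + 11528752256448458392 = 6766535977742026131513, q_16 = 13·15268813591105182422 + 338770148195982525 = 198833346832563354011 → 6766535977742026131513/198833346832563354011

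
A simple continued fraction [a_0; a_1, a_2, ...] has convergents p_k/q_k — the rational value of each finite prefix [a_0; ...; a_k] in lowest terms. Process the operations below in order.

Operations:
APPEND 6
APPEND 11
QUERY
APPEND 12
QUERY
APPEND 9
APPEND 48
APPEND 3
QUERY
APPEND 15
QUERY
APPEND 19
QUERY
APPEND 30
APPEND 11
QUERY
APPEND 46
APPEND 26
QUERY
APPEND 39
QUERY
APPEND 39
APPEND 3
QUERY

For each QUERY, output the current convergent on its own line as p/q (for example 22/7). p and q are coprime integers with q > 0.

APPEND 6: p_0 = 6·1 + 0 = 6, q_0 = 6·0 + 1 = 1 → 6/1
APPEND 11: p_1 = 11·6 + 1 = 67, q_1 = 11·1 + 0 = 11 → 67/11
APPEND 12: p_2 = 12·67 + 6 = 810, q_2 = 12·11 + 1 = 133 → 810/133
APPEND 9: p_3 = 9·810 + 67 = 7357, q_3 = 9·133 + 11 = 1208 → 7357/1208
APPEND 48: p_4 = 48·7357 + 810 = 353946, q_4 = 48·1208 + 133 = 58117 → 353946/58117
APPEND 3: p_5 = 3·353946 + 7357 = 1069195, q_5 = 3·58117 + 1208 = 175559 → 1069195/175559
APPEND 15: p_6 = 15·1069195 + 353946 = 16391871, q_6 = 15·175559 + 58117 = 2691502 → 16391871/2691502
APPEND 19: p_7 = 19·16391871 + 1069195 = 312514744, q_7 = 19·2691502 + 175559 = 51314097 → 312514744/51314097
APPEND 30: p_8 = 30·312514744 + 16391871 = 9391834191, q_8 = 30·51314097 + 2691502 = 1542114412 → 9391834191/1542114412
APPEND 11: p_9 = 11·9391834191 + 312514744 = 103622690845, q_9 = 11·1542114412 + 51314097 = 17014572629 → 103622690845/17014572629
APPEND 46: p_10 = 46·103622690845 + 9391834191 = 4776035613061, q_10 = 46·17014572629 + 1542114412 = 784212455346 → 4776035613061/784212455346
APPEND 26: p_11 = 26·4776035613061 + 103622690845 = 124280548630431, q_11 = 26·784212455346 + 17014572629 = 20406538411625 → 124280548630431/20406538411625
APPEND 39: p_12 = 39·124280548630431 + 4776035613061 = 4851717432199870, q_12 = 39·20406538411625 + 784212455346 = 796639210508721 → 4851717432199870/796639210508721
APPEND 39: p_13 = 39·4851717432199870 + 124280548630431 = 189341260404425361, q_13 = 39·796639210508721 + 20406538411625 = 31089335748251744 → 189341260404425361/31089335748251744
APPEND 3: p_14 = 3·189341260404425361 + 4851717432199870 = 572875498645475953, q_14 = 3·31089335748251744 + 796639210508721 = 94064646455263953 → 572875498645475953/94064646455263953

67/11
810/133
1069195/175559
16391871/2691502
312514744/51314097
103622690845/17014572629
124280548630431/20406538411625
4851717432199870/796639210508721
572875498645475953/94064646455263953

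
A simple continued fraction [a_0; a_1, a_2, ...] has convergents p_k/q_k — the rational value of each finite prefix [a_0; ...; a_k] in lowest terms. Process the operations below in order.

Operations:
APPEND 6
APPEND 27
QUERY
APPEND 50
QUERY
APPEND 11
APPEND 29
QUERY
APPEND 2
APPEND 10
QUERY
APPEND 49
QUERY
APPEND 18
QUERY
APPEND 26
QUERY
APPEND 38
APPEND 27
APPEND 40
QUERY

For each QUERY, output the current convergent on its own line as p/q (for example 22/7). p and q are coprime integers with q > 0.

APPEND 6: p_0 = 6·1 + 0 = 6, q_0 = 6·0 + 1 = 1 → 6/1
APPEND 27: p_1 = 27·6 + 1 = 163, q_1 = 27·1 + 0 = 27 → 163/27
APPEND 50: p_2 = 50·163 + 6 = 8156, q_2 = 50·27 + 1 = 1351 → 8156/1351
APPEND 11: p_3 = 11·8156 + 163 = 89879, q_3 = 11·1351 + 27 = 14888 → 89879/14888
APPEND 29: p_4 = 29·89879 + 8156 = 2614647, q_4 = 29·14888 + 1351 = 433103 → 2614647/433103
APPEND 2: p_5 = 2·2614647 + 89879 = 5319173, q_5 = 2·433103 + 14888 = 881094 → 5319173/881094
APPEND 10: p_6 = 10·5319173 + 2614647 = 55806377, q_6 = 10·881094 + 433103 = 9244043 → 55806377/9244043
APPEND 49: p_7 = 49·55806377 + 5319173 = 2739831646, q_7 = 49·9244043 + 881094 = 453839201 → 2739831646/453839201
APPEND 18: p_8 = 18·2739831646 + 55806377 = 49372776005, q_8 = 18·453839201 + 9244043 = 8178349661 → 49372776005/8178349661
APPEND 26: p_9 = 26·49372776005 + 2739831646 = 1286432007776, q_9 = 26·8178349661 + 453839201 = 213090930387 → 1286432007776/213090930387
APPEND 38: p_10 = 38·1286432007776 + 49372776005 = 48933789071493, q_10 = 38·213090930387 + 8178349661 = 8105633704367 → 48933789071493/8105633704367
APPEND 27: p_11 = 27·48933789071493 + 1286432007776 = 1322498736938087, q_11 = 27·8105633704367 + 213090930387 = 219065200948296 → 1322498736938087/219065200948296
APPEND 40: p_12 = 40·1322498736938087 + 48933789071493 = 52948883266594973, q_12 = 40·219065200948296 + 8105633704367 = 8770713671636207 → 52948883266594973/8770713671636207

163/27
8156/1351
2614647/433103
55806377/9244043
2739831646/453839201
49372776005/8178349661
1286432007776/213090930387
52948883266594973/8770713671636207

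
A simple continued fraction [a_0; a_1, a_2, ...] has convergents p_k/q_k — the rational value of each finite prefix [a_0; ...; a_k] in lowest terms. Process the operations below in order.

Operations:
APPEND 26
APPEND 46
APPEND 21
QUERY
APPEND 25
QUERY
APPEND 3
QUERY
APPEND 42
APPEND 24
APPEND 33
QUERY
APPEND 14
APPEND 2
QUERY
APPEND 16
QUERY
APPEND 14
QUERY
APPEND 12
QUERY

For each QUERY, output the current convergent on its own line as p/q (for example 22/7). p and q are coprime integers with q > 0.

APPEND 26: p_0 = 26·1 + 0 = 26, q_0 = 26·0 + 1 = 1 → 26/1
APPEND 46: p_1 = 46·26 + 1 = 1197, q_1 = 46·1 + 0 = 46 → 1197/46
APPEND 21: p_2 = 21·1197 + 26 = 25163, q_2 = 21·46 + 1 = 967 → 25163/967
APPEND 25: p_3 = 25·25163 + 1197 = 630272, q_3 = 25·967 + 46 = 24221 → 630272/24221
APPEND 3: p_4 = 3·630272 + 25163 = 1915979, q_4 = 3·24221 + 967 = 73630 → 1915979/73630
APPEND 42: p_5 = 42·1915979 + 630272 = 81101390, q_5 = 42·73630 + 24221 = 3116681 → 81101390/3116681
APPEND 24: p_6 = 24·81101390 + 1915979 = 1948349339, q_6 = 24·3116681 + 73630 = 74873974 → 1948349339/74873974
APPEND 33: p_7 = 33·1948349339 + 81101390 = 64376629577, q_7 = 33·74873974 + 3116681 = 2473957823 → 64376629577/2473957823
APPEND 14: p_8 = 14·64376629577 + 1948349339 = 903221163417, q_8 = 14·2473957823 + 74873974 = 34710283496 → 903221163417/34710283496
APPEND 2: p_9 = 2·903221163417 + 64376629577 = 1870818956411, q_9 = 2·34710283496 + 2473957823 = 71894524815 → 1870818956411/71894524815
APPEND 16: p_10 = 16·1870818956411 + 903221163417 = 30836324465993, q_10 = 16·71894524815 + 34710283496 = 1185022680536 → 30836324465993/1185022680536
APPEND 14: p_11 = 14·30836324465993 + 1870818956411 = 433579361480313, q_11 = 14·1185022680536 + 71894524815 = 16662212052319 → 433579361480313/16662212052319
APPEND 12: p_12 = 12·433579361480313 + 30836324465993 = 5233788662229749, q_12 = 12·16662212052319 + 1185022680536 = 201131567308364 → 5233788662229749/201131567308364

25163/967
630272/24221
1915979/73630
64376629577/2473957823
1870818956411/71894524815
30836324465993/1185022680536
433579361480313/16662212052319
5233788662229749/201131567308364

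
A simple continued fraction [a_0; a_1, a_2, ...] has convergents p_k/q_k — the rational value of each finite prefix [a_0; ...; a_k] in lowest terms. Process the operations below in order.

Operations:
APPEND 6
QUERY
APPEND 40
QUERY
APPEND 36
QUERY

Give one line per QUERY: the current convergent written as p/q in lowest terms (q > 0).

6/1
241/40
8682/1441

APPEND 6: p_0 = 6·1 + 0 = 6, q_0 = 6·0 + 1 = 1 → 6/1
APPEND 40: p_1 = 40·6 + 1 = 241, q_1 = 40·1 + 0 = 40 → 241/40
APPEND 36: p_2 = 36·241 + 6 = 8682, q_2 = 36·40 + 1 = 1441 → 8682/1441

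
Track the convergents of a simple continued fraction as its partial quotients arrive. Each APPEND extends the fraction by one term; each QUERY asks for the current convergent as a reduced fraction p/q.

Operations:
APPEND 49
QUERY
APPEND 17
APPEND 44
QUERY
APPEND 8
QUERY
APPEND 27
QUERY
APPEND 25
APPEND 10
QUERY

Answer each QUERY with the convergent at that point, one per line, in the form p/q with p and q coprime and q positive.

APPEND 49: p_0 = 49·1 + 0 = 49, q_0 = 49·0 + 1 = 1 → 49/1
APPEND 17: p_1 = 17·49 + 1 = 834, q_1 = 17·1 + 0 = 17 → 834/17
APPEND 44: p_2 = 44·834 + 49 = 36745, q_2 = 44·17 + 1 = 749 → 36745/749
APPEND 8: p_3 = 8·36745 + 834 = 294794, q_3 = 8·749 + 17 = 6009 → 294794/6009
APPEND 27: p_4 = 27·294794 + 36745 = 7996183, q_4 = 27·6009 + 749 = 162992 → 7996183/162992
APPEND 25: p_5 = 25·7996183 + 294794 = 200199369, q_5 = 25·162992 + 6009 = 4080809 → 200199369/4080809
APPEND 10: p_6 = 10·200199369 + 7996183 = 2009989873, q_6 = 10·4080809 + 162992 = 40971082 → 2009989873/40971082

49/1
36745/749
294794/6009
7996183/162992
2009989873/40971082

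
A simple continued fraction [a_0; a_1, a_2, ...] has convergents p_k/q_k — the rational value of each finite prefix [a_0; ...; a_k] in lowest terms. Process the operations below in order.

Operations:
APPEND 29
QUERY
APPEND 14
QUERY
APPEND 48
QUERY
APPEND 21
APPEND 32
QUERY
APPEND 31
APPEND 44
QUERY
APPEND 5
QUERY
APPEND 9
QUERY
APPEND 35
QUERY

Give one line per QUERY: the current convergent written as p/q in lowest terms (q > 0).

APPEND 29: p_0 = 29·1 + 0 = 29, q_0 = 29·0 + 1 = 1 → 29/1
APPEND 14: p_1 = 14·29 + 1 = 407, q_1 = 14·1 + 0 = 14 → 407/14
APPEND 48: p_2 = 48·407 + 29 = 19565, q_2 = 48·14 + 1 = 673 → 19565/673
APPEND 21: p_3 = 21·19565 + 407 = 411272, q_3 = 21·673 + 14 = 14147 → 411272/14147
APPEND 32: p_4 = 32·411272 + 19565 = 13180269, q_4 = 32·14147 + 673 = 453377 → 13180269/453377
APPEND 31: p_5 = 31·13180269 + 411272 = 408999611, q_5 = 31·453377 + 14147 = 14068834 → 408999611/14068834
APPEND 44: p_6 = 44·408999611 + 13180269 = 18009163153, q_6 = 44·14068834 + 453377 = 619482073 → 18009163153/619482073
APPEND 5: p_7 = 5·18009163153 + 408999611 = 90454815376, q_7 = 5·619482073 + 14068834 = 3111479199 → 90454815376/3111479199
APPEND 9: p_8 = 9·90454815376 + 18009163153 = 832102501537, q_8 = 9·3111479199 + 619482073 = 28622794864 → 832102501537/28622794864
APPEND 35: p_9 = 35·832102501537 + 90454815376 = 29214042369171, q_9 = 35·28622794864 + 3111479199 = 1004909299439 → 29214042369171/1004909299439

29/1
407/14
19565/673
13180269/453377
18009163153/619482073
90454815376/3111479199
832102501537/28622794864
29214042369171/1004909299439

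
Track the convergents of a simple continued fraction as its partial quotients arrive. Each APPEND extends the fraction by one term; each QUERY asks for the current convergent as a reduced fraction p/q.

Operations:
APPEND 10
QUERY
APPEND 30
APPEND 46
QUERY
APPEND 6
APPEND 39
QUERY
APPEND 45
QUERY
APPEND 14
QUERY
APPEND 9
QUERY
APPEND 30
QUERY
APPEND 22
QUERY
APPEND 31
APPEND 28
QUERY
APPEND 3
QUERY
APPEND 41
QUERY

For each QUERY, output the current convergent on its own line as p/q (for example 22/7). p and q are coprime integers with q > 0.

APPEND 10: p_0 = 10·1 + 0 = 10, q_0 = 10·0 + 1 = 1 → 10/1
APPEND 30: p_1 = 30·10 + 1 = 301, q_1 = 30·1 + 0 = 30 → 301/30
APPEND 46: p_2 = 46·301 + 10 = 13856, q_2 = 46·30 + 1 = 1381 → 13856/1381
APPEND 6: p_3 = 6·13856 + 301 = 83437, q_3 = 6·1381 + 30 = 8316 → 83437/8316
APPEND 39: p_4 = 39·83437 + 13856 = 3267899, q_4 = 39·8316 + 1381 = 325705 → 3267899/325705
APPEND 45: p_5 = 45·3267899 + 83437 = 147138892, q_5 = 45·325705 + 8316 = 14665041 → 147138892/14665041
APPEND 14: p_6 = 14·147138892 + 3267899 = 2063212387, q_6 = 14·14665041 + 325705 = 205636279 → 2063212387/205636279
APPEND 9: p_7 = 9·2063212387 + 147138892 = 18716050375, q_7 = 9·205636279 + 14665041 = 1865391552 → 18716050375/1865391552
APPEND 30: p_8 = 30·18716050375 + 2063212387 = 563544723637, q_8 = 30·1865391552 + 205636279 = 56167382839 → 563544723637/56167382839
APPEND 22: p_9 = 22·563544723637 + 18716050375 = 12416699970389, q_9 = 22·56167382839 + 1865391552 = 1237547814010 → 12416699970389/1237547814010
APPEND 31: p_10 = 31·12416699970389 + 563544723637 = 385481243805696, q_10 = 31·1237547814010 + 56167382839 = 38420149617149 → 385481243805696/38420149617149
APPEND 28: p_11 = 28·385481243805696 + 12416699970389 = 10805891526529877, q_11 = 28·38420149617149 + 1237547814010 = 1077001737094182 → 10805891526529877/1077001737094182
APPEND 3: p_12 = 3·10805891526529877 + 385481243805696 = 32803155823395327, q_12 = 3·1077001737094182 + 38420149617149 = 3269425360899695 → 32803155823395327/3269425360899695
APPEND 41: p_13 = 41·32803155823395327 + 10805891526529877 = 1355735280285738284, q_13 = 41·3269425360899695 + 1077001737094182 = 135123441533981677 → 1355735280285738284/135123441533981677

10/1
13856/1381
3267899/325705
147138892/14665041
2063212387/205636279
18716050375/1865391552
563544723637/56167382839
12416699970389/1237547814010
10805891526529877/1077001737094182
32803155823395327/3269425360899695
1355735280285738284/135123441533981677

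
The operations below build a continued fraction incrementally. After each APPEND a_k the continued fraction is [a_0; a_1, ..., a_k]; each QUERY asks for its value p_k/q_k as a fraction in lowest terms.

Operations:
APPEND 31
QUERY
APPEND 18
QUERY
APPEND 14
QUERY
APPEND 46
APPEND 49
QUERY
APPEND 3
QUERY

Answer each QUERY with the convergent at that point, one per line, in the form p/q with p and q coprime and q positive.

31/1
559/18
7857/253
17744926/571397
53596759/1725847

APPEND 31: p_0 = 31·1 + 0 = 31, q_0 = 31·0 + 1 = 1 → 31/1
APPEND 18: p_1 = 18·31 + 1 = 559, q_1 = 18·1 + 0 = 18 → 559/18
APPEND 14: p_2 = 14·559 + 31 = 7857, q_2 = 14·18 + 1 = 253 → 7857/253
APPEND 46: p_3 = 46·7857 + 559 = 361981, q_3 = 46·253 + 18 = 11656 → 361981/11656
APPEND 49: p_4 = 49·361981 + 7857 = 17744926, q_4 = 49·11656 + 253 = 571397 → 17744926/571397
APPEND 3: p_5 = 3·17744926 + 361981 = 53596759, q_5 = 3·571397 + 11656 = 1725847 → 53596759/1725847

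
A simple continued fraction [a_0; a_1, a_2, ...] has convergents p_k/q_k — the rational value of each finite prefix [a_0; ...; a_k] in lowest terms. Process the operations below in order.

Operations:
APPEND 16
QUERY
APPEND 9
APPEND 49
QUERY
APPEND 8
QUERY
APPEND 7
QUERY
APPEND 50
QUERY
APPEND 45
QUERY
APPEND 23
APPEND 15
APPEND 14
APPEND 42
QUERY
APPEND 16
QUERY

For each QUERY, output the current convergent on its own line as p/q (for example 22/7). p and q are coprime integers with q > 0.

APPEND 16: p_0 = 16·1 + 0 = 16, q_0 = 16·0 + 1 = 1 → 16/1
APPEND 9: p_1 = 9·16 + 1 = 145, q_1 = 9·1 + 0 = 9 → 145/9
APPEND 49: p_2 = 49·145 + 16 = 7121, q_2 = 49·9 + 1 = 442 → 7121/442
APPEND 8: p_3 = 8·7121 + 145 = 57113, q_3 = 8·442 + 9 = 3545 → 57113/3545
APPEND 7: p_4 = 7·57113 + 7121 = 406912, q_4 = 7·3545 + 442 = 25257 → 406912/25257
APPEND 50: p_5 = 50·406912 + 57113 = 20402713, q_5 = 50·25257 + 3545 = 1266395 → 20402713/1266395
APPEND 45: p_6 = 45·20402713 + 406912 = 918528997, q_6 = 45·1266395 + 25257 = 57013032 → 918528997/57013032
APPEND 23: p_7 = 23·918528997 + 20402713 = 21146569644, q_7 = 23·57013032 + 1266395 = 1312566131 → 21146569644/1312566131
APPEND 15: p_8 = 15·21146569644 + 918528997 = 318117073657, q_8 = 15·1312566131 + 57013032 = 19745504997 → 318117073657/19745504997
APPEND 14: p_9 = 14·318117073657 + 21146569644 = 4474785600842, q_9 = 14·19745504997 + 1312566131 = 277749636089 → 4474785600842/277749636089
APPEND 42: p_10 = 42·4474785600842 + 318117073657 = 188259112309021, q_10 = 42·277749636089 + 19745504997 = 11685230220735 → 188259112309021/11685230220735
APPEND 16: p_11 = 16·188259112309021 + 4474785600842 = 3016620582545178, q_11 = 16·11685230220735 + 277749636089 = 187241433167849 → 3016620582545178/187241433167849

16/1
7121/442
57113/3545
406912/25257
20402713/1266395
918528997/57013032
188259112309021/11685230220735
3016620582545178/187241433167849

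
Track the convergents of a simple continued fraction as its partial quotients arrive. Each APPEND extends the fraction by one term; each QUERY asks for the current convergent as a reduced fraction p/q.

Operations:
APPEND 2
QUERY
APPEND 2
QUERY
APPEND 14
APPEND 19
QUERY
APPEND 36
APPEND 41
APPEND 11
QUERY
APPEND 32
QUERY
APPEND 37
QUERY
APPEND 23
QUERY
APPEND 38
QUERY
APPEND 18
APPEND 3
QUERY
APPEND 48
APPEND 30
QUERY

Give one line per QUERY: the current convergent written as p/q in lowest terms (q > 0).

2/1
5/2
1373/553
22389103/9017607
718482169/289381394
26606229356/10716129185
612661757357/246760352649
23307753008922/9387609529847
1283764400762781/517058805199532
1862509067976706011/750158450249222462

APPEND 2: p_0 = 2·1 + 0 = 2, q_0 = 2·0 + 1 = 1 → 2/1
APPEND 2: p_1 = 2·2 + 1 = 5, q_1 = 2·1 + 0 = 2 → 5/2
APPEND 14: p_2 = 14·5 + 2 = 72, q_2 = 14·2 + 1 = 29 → 72/29
APPEND 19: p_3 = 19·72 + 5 = 1373, q_3 = 19·29 + 2 = 553 → 1373/553
APPEND 36: p_4 = 36·1373 + 72 = 49500, q_4 = 36·553 + 29 = 19937 → 49500/19937
APPEND 41: p_5 = 41·49500 + 1373 = 2030873, q_5 = 41·19937 + 553 = 817970 → 2030873/817970
APPEND 11: p_6 = 11·2030873 + 49500 = 22389103, q_6 = 11·817970 + 19937 = 9017607 → 22389103/9017607
APPEND 32: p_7 = 32·22389103 + 2030873 = 718482169, q_7 = 32·9017607 + 817970 = 289381394 → 718482169/289381394
APPEND 37: p_8 = 37·718482169 + 22389103 = 26606229356, q_8 = 37·289381394 + 9017607 = 10716129185 → 26606229356/10716129185
APPEND 23: p_9 = 23·26606229356 + 718482169 = 612661757357, q_9 = 23·10716129185 + 289381394 = 246760352649 → 612661757357/246760352649
APPEND 38: p_10 = 38·612661757357 + 26606229356 = 23307753008922, q_10 = 38·246760352649 + 10716129185 = 9387609529847 → 23307753008922/9387609529847
APPEND 18: p_11 = 18·23307753008922 + 612661757357 = 420152215917953, q_11 = 18·9387609529847 + 246760352649 = 169223731889895 → 420152215917953/169223731889895
APPEND 3: p_12 = 3·420152215917953 + 23307753008922 = 1283764400762781, q_12 = 3·169223731889895 + 9387609529847 = 517058805199532 → 1283764400762781/517058805199532
APPEND 48: p_13 = 48·1283764400762781 + 420152215917953 = 62040843452531441, q_13 = 48·517058805199532 + 169223731889895 = 24988046381467431 → 62040843452531441/24988046381467431
APPEND 30: p_14 = 30·62040843452531441 + 1283764400762781 = 1862509067976706011, q_14 = 30·24988046381467431 + 517058805199532 = 750158450249222462 → 1862509067976706011/750158450249222462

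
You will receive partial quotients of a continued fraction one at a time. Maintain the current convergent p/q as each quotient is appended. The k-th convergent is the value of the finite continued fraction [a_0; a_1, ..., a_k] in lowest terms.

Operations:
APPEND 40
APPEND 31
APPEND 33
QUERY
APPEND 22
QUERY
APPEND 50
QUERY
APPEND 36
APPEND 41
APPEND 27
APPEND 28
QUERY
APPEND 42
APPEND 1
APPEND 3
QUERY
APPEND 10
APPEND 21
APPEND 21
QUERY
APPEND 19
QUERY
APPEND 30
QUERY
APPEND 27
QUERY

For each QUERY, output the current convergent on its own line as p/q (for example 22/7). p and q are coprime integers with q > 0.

APPEND 40: p_0 = 40·1 + 0 = 40, q_0 = 40·0 + 1 = 1 → 40/1
APPEND 31: p_1 = 31·40 + 1 = 1241, q_1 = 31·1 + 0 = 31 → 1241/31
APPEND 33: p_2 = 33·1241 + 40 = 40993, q_2 = 33·31 + 1 = 1024 → 40993/1024
APPEND 22: p_3 = 22·40993 + 1241 = 903087, q_3 = 22·1024 + 31 = 22559 → 903087/22559
APPEND 50: p_4 = 50·903087 + 40993 = 45195343, q_4 = 50·22559 + 1024 = 1128974 → 45195343/1128974
APPEND 36: p_5 = 36·45195343 + 903087 = 1627935435, q_5 = 36·1128974 + 22559 = 40665623 → 1627935435/40665623
APPEND 41: p_6 = 41·1627935435 + 45195343 = 66790548178, q_6 = 41·40665623 + 1128974 = 1668419517 → 66790548178/1668419517
APPEND 27: p_7 = 27·66790548178 + 1627935435 = 1804972736241, q_7 = 27·1668419517 + 40665623 = 45087992582 → 1804972736241/45087992582
APPEND 28: p_8 = 28·1804972736241 + 66790548178 = 50606027162926, q_8 = 28·45087992582 + 1668419517 = 1264132211813 → 50606027162926/1264132211813
APPEND 42: p_9 = 42·50606027162926 + 1804972736241 = 2127258113579133, q_9 = 42·1264132211813 + 45087992582 = 53138640888728 → 2127258113579133/53138640888728
APPEND 1: p_10 = 1·2127258113579133 + 50606027162926 = 2177864140742059, q_10 = 1·53138640888728 + 1264132211813 = 54402773100541 → 2177864140742059/54402773100541
APPEND 3: p_11 = 3·2177864140742059 + 2127258113579133 = 8660850535805310, q_11 = 3·54402773100541 + 53138640888728 = 216346960190351 → 8660850535805310/216346960190351
APPEND 10: p_12 = 10·8660850535805310 + 2177864140742059 = 88786369498795159, q_12 = 10·216346960190351 + 54402773100541 = 2217872375004051 → 88786369498795159/2217872375004051
APPEND 21: p_13 = 21·88786369498795159 + 8660850535805310 = 1873174610010503649, q_13 = 21·2217872375004051 + 216346960190351 = 46791666835275422 → 1873174610010503649/46791666835275422
APPEND 21: p_14 = 21·1873174610010503649 + 88786369498795159 = 39425453179719371788, q_14 = 21·46791666835275422 + 2217872375004051 = 984842875915787913 → 39425453179719371788/984842875915787913
APPEND 19: p_15 = 19·39425453179719371788 + 1873174610010503649 = 750956785024678567621, q_15 = 19·984842875915787913 + 46791666835275422 = 18758806309235245769 → 750956785024678567621/18758806309235245769
APPEND 30: p_16 = 30·750956785024678567621 + 39425453179719371788 = 22568129003920076400418, q_16 = 30·18758806309235245769 + 984842875915787913 = 563749032152973160983 → 22568129003920076400418/563749032152973160983
APPEND 27: p_17 = 27·22568129003920076400418 + 750956785024678567621 = 610090439890866741378907, q_17 = 27·563749032152973160983 + 18758806309235245769 = 15239982674439510592310 → 610090439890866741378907/15239982674439510592310

40993/1024
903087/22559
45195343/1128974
50606027162926/1264132211813
8660850535805310/216346960190351
39425453179719371788/984842875915787913
750956785024678567621/18758806309235245769
22568129003920076400418/563749032152973160983
610090439890866741378907/15239982674439510592310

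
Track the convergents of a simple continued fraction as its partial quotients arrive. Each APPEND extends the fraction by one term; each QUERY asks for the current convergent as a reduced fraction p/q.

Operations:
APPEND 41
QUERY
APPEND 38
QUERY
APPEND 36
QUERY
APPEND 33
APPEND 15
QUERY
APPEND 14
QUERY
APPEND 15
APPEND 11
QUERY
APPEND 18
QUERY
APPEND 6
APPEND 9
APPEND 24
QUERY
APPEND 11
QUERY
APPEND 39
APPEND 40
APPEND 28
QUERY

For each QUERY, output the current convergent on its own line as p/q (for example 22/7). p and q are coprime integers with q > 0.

41/1
1559/38
56165/1369
27881225/679594
392192154/9559531
65410591039/1594357680
1183301402237/28842510799
1583251757621725/38591144936034
17481439606281361/426103281609439
766535363676284653392/18684000934041422047

APPEND 41: p_0 = 41·1 + 0 = 41, q_0 = 41·0 + 1 = 1 → 41/1
APPEND 38: p_1 = 38·41 + 1 = 1559, q_1 = 38·1 + 0 = 38 → 1559/38
APPEND 36: p_2 = 36·1559 + 41 = 56165, q_2 = 36·38 + 1 = 1369 → 56165/1369
APPEND 33: p_3 = 33·56165 + 1559 = 1855004, q_3 = 33·1369 + 38 = 45215 → 1855004/45215
APPEND 15: p_4 = 15·1855004 + 56165 = 27881225, q_4 = 15·45215 + 1369 = 679594 → 27881225/679594
APPEND 14: p_5 = 14·27881225 + 1855004 = 392192154, q_5 = 14·679594 + 45215 = 9559531 → 392192154/9559531
APPEND 15: p_6 = 15·392192154 + 27881225 = 5910763535, q_6 = 15·9559531 + 679594 = 144072559 → 5910763535/144072559
APPEND 11: p_7 = 11·5910763535 + 392192154 = 65410591039, q_7 = 11·144072559 + 9559531 = 1594357680 → 65410591039/1594357680
APPEND 18: p_8 = 18·65410591039 + 5910763535 = 1183301402237, q_8 = 18·1594357680 + 144072559 = 28842510799 → 1183301402237/28842510799
APPEND 6: p_9 = 6·1183301402237 + 65410591039 = 7165219004461, q_9 = 6·28842510799 + 1594357680 = 174649422474 → 7165219004461/174649422474
APPEND 9: p_10 = 9·7165219004461 + 1183301402237 = 65670272442386, q_10 = 9·174649422474 + 28842510799 = 1600687313065 → 65670272442386/1600687313065
APPEND 24: p_11 = 24·65670272442386 + 7165219004461 = 1583251757621725, q_11 = 24·1600687313065 + 174649422474 = 38591144936034 → 1583251757621725/38591144936034
APPEND 11: p_12 = 11·1583251757621725 + 65670272442386 = 17481439606281361, q_12 = 11·38591144936034 + 1600687313065 = 426103281609439 → 17481439606281361/426103281609439
APPEND 39: p_13 = 39·17481439606281361 + 1583251757621725 = 683359396402594804, q_13 = 39·426103281609439 + 38591144936034 = 16656619127704155 → 683359396402594804/16656619127704155
APPEND 40: p_14 = 40·683359396402594804 + 17481439606281361 = 27351857295710073521, q_14 = 40·16656619127704155 + 426103281609439 = 666690868389775639 → 27351857295710073521/666690868389775639
APPEND 28: p_15 = 28·27351857295710073521 + 683359396402594804 = 766535363676284653392, q_15 = 28·666690868389775639 + 16656619127704155 = 18684000934041422047 → 766535363676284653392/18684000934041422047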